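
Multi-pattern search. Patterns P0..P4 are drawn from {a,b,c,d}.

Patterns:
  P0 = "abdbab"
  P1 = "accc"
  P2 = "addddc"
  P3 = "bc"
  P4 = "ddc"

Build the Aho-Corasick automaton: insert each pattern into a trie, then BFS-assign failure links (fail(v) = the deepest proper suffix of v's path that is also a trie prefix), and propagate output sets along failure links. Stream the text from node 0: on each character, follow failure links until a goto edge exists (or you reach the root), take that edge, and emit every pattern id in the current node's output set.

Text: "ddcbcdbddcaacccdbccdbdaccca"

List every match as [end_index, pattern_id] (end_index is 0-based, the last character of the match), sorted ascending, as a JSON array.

Build automaton:
Trie nodes:
  0='ε' goto a→1 b→15 d→17
  1='a' goto b→2 c→7 d→10
  2='ab' goto d→3
  3='abd' goto b→4
  4='abdb' goto a→5
  5='abdba' goto b→6
  6='abdbab' goto ·  ←P0
  7='ac' goto c→8
  8='acc' goto c→9
  9='accc' goto ·  ←P1
  10='ad' goto d→11
  11='add' goto d→12
  12='addd' goto d→13
  13='adddd' goto c→14
  14='addddc' goto ·  ←P2
  15='b' goto c→16
  16='bc' goto ·  ←P3
  17='d' goto d→18
  18='dd' goto c→19
  19='ddc' goto ·  ←P4

Failure links (BFS by depth):
  n1('a'): parent n0 fail=0; on 'a' 0 → fail=0;  out ∅∪∅=∅
  n15('b'): parent n0 fail=0; on 'b' 0 → fail=0;  out ∅∪∅=∅
  n17('d'): parent n0 fail=0; on 'd' 0 → fail=0;  out ∅∪∅=∅
  n2('ab'): parent n1 fail=0; on 'b' 0 → fail=15;  out ∅∪∅=∅
  n7('ac'): parent n1 fail=0; on 'c' 0 → fail=0;  out ∅∪∅=∅
  n10('ad'): parent n1 fail=0; on 'd' 0 → fail=17;  out ∅∪∅=∅
  n16('bc'): parent n15 fail=0; on 'c' 0 → fail=0;  out {3}∪∅={3}
  n18('dd'): parent n17 fail=0; on 'd' 0 → fail=17;  out ∅∪∅=∅
  n3('abd'): parent n2 fail=15; on 'd' 15→0 → fail=17;  out ∅∪∅=∅
  n8('acc'): parent n7 fail=0; on 'c' 0 → fail=0;  out ∅∪∅=∅
  n11('add'): parent n10 fail=17; on 'd' 17 → fail=18;  out ∅∪∅=∅
  n19('ddc'): parent n18 fail=17; on 'c' 17→0 → fail=0;  out {4}∪∅={4}
  n4('abdb'): parent n3 fail=17; on 'b' 17→0 → fail=15;  out ∅∪∅=∅
  n9('accc'): parent n8 fail=0; on 'c' 0 → fail=0;  out {1}∪∅={1}
  n12('addd'): parent n11 fail=18; on 'd' 18→17 → fail=18;  out ∅∪∅=∅
  n5('abdba'): parent n4 fail=15; on 'a' 15→0 → fail=1;  out ∅∪∅=∅
  n13('adddd'): parent n12 fail=18; on 'd' 18→17 → fail=18;  out ∅∪∅=∅
  n6('abdbab'): parent n5 fail=1; on 'b' 1 → fail=2;  out {0}∪∅={0}
  n14('addddc'): parent n13 fail=18; on 'c' 18 → fail=19;  out {2}∪{4}={2,4}

Run:
[0] read 'd'  n0⇒n17
[1] read 'd'  n17⇒n18
[2] read 'c'  n18⇒n19  → match P4@[0:2]
[3] read 'b'  n19⇒n15 ·f
[4] read 'c'  n15⇒n16  → match P3@[3:4]
[5] read 'd'  n16⇒n17 ·f
[6] read 'b'  n17⇒n15 ·f
[7] read 'd'  n15⇒n17 ·f
[8] read 'd'  n17⇒n18
[9] read 'c'  n18⇒n19  → match P4@[7:9]
[10] read 'a'  n19⇒n1 ·f
[11] read 'a'  n1⇒n1 ·f
[12] read 'c'  n1⇒n7
[13] read 'c'  n7⇒n8
[14] read 'c'  n8⇒n9  → match P1@[11:14]
[15] read 'd'  n9⇒n17 ·f
[16] read 'b'  n17⇒n15 ·f
[17] read 'c'  n15⇒n16  → match P3@[16:17]
[18] read 'c'  n16⇒n0 ·f
[19] read 'd'  n0⇒n17
[20] read 'b'  n17⇒n15 ·f
[21] read 'd'  n15⇒n17 ·f
[22] read 'a'  n17⇒n1 ·f
[23] read 'c'  n1⇒n7
[24] read 'c'  n7⇒n8
[25] read 'c'  n8⇒n9  → match P1@[22:25]
[26] read 'a'  n9⇒n1 ·f

All matches (sorted): [[2,4],[4,3],[9,4],[14,1],[17,3],[25,1]]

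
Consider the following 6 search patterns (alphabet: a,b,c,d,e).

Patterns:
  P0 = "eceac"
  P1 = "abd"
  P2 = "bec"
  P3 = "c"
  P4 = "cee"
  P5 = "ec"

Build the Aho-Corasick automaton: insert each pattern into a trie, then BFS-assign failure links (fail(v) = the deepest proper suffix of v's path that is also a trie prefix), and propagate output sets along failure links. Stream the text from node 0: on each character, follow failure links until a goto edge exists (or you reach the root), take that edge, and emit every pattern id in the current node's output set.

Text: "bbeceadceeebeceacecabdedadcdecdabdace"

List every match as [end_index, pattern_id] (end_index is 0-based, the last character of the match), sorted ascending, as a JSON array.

Build:
Trie (insert patterns):
  0='ε' goto a→6 b→9 c→12 e→1
  1='e' goto c→2
  2='ec' goto e→3  [P5 ends]
  3='ece' goto a→4
  4='ecea' goto c→5
  5='eceac' goto ·  [P0 ends]
  6='a' goto b→7
  7='ab' goto d→8
  8='abd' goto ·  [P1 ends]
  9='b' goto e→10
  10='be' goto c→11
  11='bec' goto ·  [P2 ends]
  12='c' goto e→13  [P3 ends]
  13='ce' goto e→14
  14='cee' goto ·  [P4 ends]

Failure links (BFS by depth):
  n1('e'): parent n0 fail=0; on 'e' 0 → fail=0;  out ∅∪∅=∅
  n6('a'): parent n0 fail=0; on 'a' 0 → fail=0;  out ∅∪∅=∅
  n9('b'): parent n0 fail=0; on 'b' 0 → fail=0;  out ∅∪∅=∅
  n12('c'): parent n0 fail=0; on 'c' 0 → fail=0;  out {3}∪∅={3}
  n2('ec'): parent n1 fail=0; on 'c' 0 → fail=12;  out {5}∪{3}={3,5}
  n7('ab'): parent n6 fail=0; on 'b' 0 → fail=9;  out ∅∪∅=∅
  n10('be'): parent n9 fail=0; on 'e' 0 → fail=1;  out ∅∪∅=∅
  n13('ce'): parent n12 fail=0; on 'e' 0 → fail=1;  out ∅∪∅=∅
  n3('ece'): parent n2 fail=12; on 'e' 12 → fail=13;  out ∅∪∅=∅
  n8('abd'): parent n7 fail=9; on 'd' 9→0 → fail=0;  out {1}∪∅={1}
  n11('bec'): parent n10 fail=1; on 'c' 1 → fail=2;  out {2}∪{3,5}={2,3,5}
  n14('cee'): parent n13 fail=1; on 'e' 1→0 → fail=1;  out {4}∪∅={4}
  n4('ecea'): parent n3 fail=13; on 'a' 13→1→0 → fail=6;  out ∅∪∅=∅
  n5('eceac'): parent n4 fail=6; on 'c' 6→0 → fail=12;  out {0}∪{3}={0,3}

Text stream:
[0] read 'b'  n0⇒n9
[1] read 'b'  n9⇒n9 (fail-walked)
[2] read 'e'  n9⇒n10
[3] read 'c'  n10⇒n11  → match P2@[1:3],P3@[3:3],P5@[2:3]
[4] read 'e'  n11⇒n3 (fail-walked)
[5] read 'a'  n3⇒n4
[6] read 'd'  n4⇒n0 (fail-walked)
[7] read 'c'  n0⇒n12  → match P3@[7:7]
[8] read 'e'  n12⇒n13
[9] read 'e'  n13⇒n14  → match P4@[7:9]
[10] read 'e'  n14⇒n1 (fail-walked)
[11] read 'b'  n1⇒n9 (fail-walked)
[12] read 'e'  n9⇒n10
[13] read 'c'  n10⇒n11  → match P2@[11:13],P3@[13:13],P5@[12:13]
[14] read 'e'  n11⇒n3 (fail-walked)
[15] read 'a'  n3⇒n4
[16] read 'c'  n4⇒n5  → match P0@[12:16],P3@[16:16]
[17] read 'e'  n5⇒n13 (fail-walked)
[18] read 'c'  n13⇒n2 (fail-walked)  → match P3@[18:18],P5@[17:18]
[19] read 'a'  n2⇒n6 (fail-walked)
[20] read 'b'  n6⇒n7
[21] read 'd'  n7⇒n8  → match P1@[19:21]
[22] read 'e'  n8⇒n1 (fail-walked)
[23] read 'd'  n1⇒n0 (fail-walked)
[24] read 'a'  n0⇒n6
[25] read 'd'  n6⇒n0 (fail-walked)
[26] read 'c'  n0⇒n12  → match P3@[26:26]
[27] read 'd'  n12⇒n0 (fail-walked)
[28] read 'e'  n0⇒n1
[29] read 'c'  n1⇒n2  → match P3@[29:29],P5@[28:29]
[30] read 'd'  n2⇒n0 (fail-walked)
[31] read 'a'  n0⇒n6
[32] read 'b'  n6⇒n7
[33] read 'd'  n7⇒n8  → match P1@[31:33]
[34] read 'a'  n8⇒n6 (fail-walked)
[35] read 'c'  n6⇒n12 (fail-walked)  → match P3@[35:35]
[36] read 'e'  n12⇒n13

Result: [[3,2],[3,3],[3,5],[7,3],[9,4],[13,2],[13,3],[13,5],[16,0],[16,3],[18,3],[18,5],[21,1],[26,3],[29,3],[29,5],[33,1],[35,3]]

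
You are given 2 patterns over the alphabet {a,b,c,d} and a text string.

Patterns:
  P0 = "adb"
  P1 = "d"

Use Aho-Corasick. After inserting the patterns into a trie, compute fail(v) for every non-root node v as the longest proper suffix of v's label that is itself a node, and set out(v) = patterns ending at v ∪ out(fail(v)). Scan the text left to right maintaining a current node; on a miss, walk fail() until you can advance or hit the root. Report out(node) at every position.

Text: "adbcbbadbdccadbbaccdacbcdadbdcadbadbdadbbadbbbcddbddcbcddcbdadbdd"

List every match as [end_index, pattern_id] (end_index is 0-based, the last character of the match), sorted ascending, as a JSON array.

Build automaton:
Trie (insert patterns):
  n0 'ε': a→1 d→4
  n1 'a': d→2
  n2 'ad': b→3
  n3 'adb': ·  ←P0
  n4 'd': ·  ←P1

BFS fail/out derivation:
  fail(1) 'a': from fail(0)=0 chase 'a': 0 ⇒ 0;  out=∅∪out(0)=∅
  fail(4) 'd': from fail(0)=0 chase 'd': 0 ⇒ 0;  out={1}∪out(0)={1}
  fail(2) 'ad': from fail(1)=0 chase 'd': 0 ⇒ 4;  out=∅∪out(4)={1}
  fail(3) 'adb': from fail(2)=4 chase 'b': 4→0 ⇒ 0;  out={0}∪out(0)={0}

Text stream:
pos 0 'a': at 1
pos 1 'd': at 2  → match P1@[1:1]
pos 2 'b': at 3  → match P0@[0:2]
pos 3 'c': at 0 (fail-walked)
pos 4 'b': at 0
pos 5 'b': at 0
pos 6 'a': at 1
pos 7 'd': at 2  → match P1@[7:7]
pos 8 'b': at 3  → match P0@[6:8]
pos 9 'd': at 4 (fail-walked)  → match P1@[9:9]
pos 10 'c': at 0 (fail-walked)
pos 11 'c': at 0
pos 12 'a': at 1
pos 13 'd': at 2  → match P1@[13:13]
pos 14 'b': at 3  → match P0@[12:14]
pos 15 'b': at 0 (fail-walked)
pos 16 'a': at 1
pos 17 'c': at 0 (fail-walked)
pos 18 'c': at 0
pos 19 'd': at 4  → match P1@[19:19]
pos 20 'a': at 1 (fail-walked)
pos 21 'c': at 0 (fail-walked)
pos 22 'b': at 0
pos 23 'c': at 0
pos 24 'd': at 4  → match P1@[24:24]
pos 25 'a': at 1 (fail-walked)
pos 26 'd': at 2  → match P1@[26:26]
pos 27 'b': at 3  → match P0@[25:27]
pos 28 'd': at 4 (fail-walked)  → match P1@[28:28]
pos 29 'c': at 0 (fail-walked)
pos 30 'a': at 1
pos 31 'd': at 2  → match P1@[31:31]
pos 32 'b': at 3  → match P0@[30:32]
pos 33 'a': at 1 (fail-walked)
pos 34 'd': at 2  → match P1@[34:34]
pos 35 'b': at 3  → match P0@[33:35]
pos 36 'd': at 4 (fail-walked)  → match P1@[36:36]
pos 37 'a': at 1 (fail-walked)
pos 38 'd': at 2  → match P1@[38:38]
pos 39 'b': at 3  → match P0@[37:39]
pos 40 'b': at 0 (fail-walked)
pos 41 'a': at 1
pos 42 'd': at 2  → match P1@[42:42]
pos 43 'b': at 3  → match P0@[41:43]
pos 44 'b': at 0 (fail-walked)
pos 45 'b': at 0
pos 46 'c': at 0
pos 47 'd': at 4  → match P1@[47:47]
pos 48 'd': at 4 (fail-walked)  → match P1@[48:48]
pos 49 'b': at 0 (fail-walked)
pos 50 'd': at 4  → match P1@[50:50]
pos 51 'd': at 4 (fail-walked)  → match P1@[51:51]
pos 52 'c': at 0 (fail-walked)
pos 53 'b': at 0
pos 54 'c': at 0
pos 55 'd': at 4  → match P1@[55:55]
pos 56 'd': at 4 (fail-walked)  → match P1@[56:56]
pos 57 'c': at 0 (fail-walked)
pos 58 'b': at 0
pos 59 'd': at 4  → match P1@[59:59]
pos 60 'a': at 1 (fail-walked)
pos 61 'd': at 2  → match P1@[61:61]
pos 62 'b': at 3  → match P0@[60:62]
pos 63 'd': at 4 (fail-walked)  → match P1@[63:63]
pos 64 'd': at 4 (fail-walked)  → match P1@[64:64]

Result: [[1,1],[2,0],[7,1],[8,0],[9,1],[13,1],[14,0],[19,1],[24,1],[26,1],[27,0],[28,1],[31,1],[32,0],[34,1],[35,0],[36,1],[38,1],[39,0],[42,1],[43,0],[47,1],[48,1],[50,1],[51,1],[55,1],[56,1],[59,1],[61,1],[62,0],[63,1],[64,1]]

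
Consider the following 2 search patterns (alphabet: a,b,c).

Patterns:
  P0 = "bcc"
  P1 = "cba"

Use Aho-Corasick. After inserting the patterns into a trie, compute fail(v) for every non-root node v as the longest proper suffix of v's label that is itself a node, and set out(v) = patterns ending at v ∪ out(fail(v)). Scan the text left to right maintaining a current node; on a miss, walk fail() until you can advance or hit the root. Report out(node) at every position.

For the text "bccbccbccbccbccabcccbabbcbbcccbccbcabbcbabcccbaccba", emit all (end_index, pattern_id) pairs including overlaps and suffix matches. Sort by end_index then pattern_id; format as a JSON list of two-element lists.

Construct AC machine:
Trie (insert patterns):
  n0 'ε': b→1 c→4
  n1 'b': c→2
  n2 'bc': c→3
  n3 'bcc': ·  ←P0
  n4 'c': b→5
  n5 'cb': a→6
  n6 'cba': ·  ←P1

Failure links (BFS by depth):
  fail(1) 'b': from fail(0)=0 chase 'b': 0 ⇒ 0;  out=∅∪out(0)=∅
  fail(4) 'c': from fail(0)=0 chase 'c': 0 ⇒ 0;  out=∅∪out(0)=∅
  fail(2) 'bc': from fail(1)=0 chase 'c': 0 ⇒ 4;  out=∅∪out(4)=∅
  fail(5) 'cb': from fail(4)=0 chase 'b': 0 ⇒ 1;  out=∅∪out(1)=∅
  fail(3) 'bcc': from fail(2)=4 chase 'c': 4→0 ⇒ 4;  out={0}∪out(4)={0}
  fail(6) 'cba': from fail(5)=1 chase 'a': 1→0 ⇒ 0;  out={1}∪out(0)={1}

Scan:
i=0 'b': node 0→1
i=1 'c': node 1→2
i=2 'c': node 2→3  emit P0@[0:2]
i=3 'b': node 3→5 (via fail)
i=4 'c': node 5→2 (via fail)
i=5 'c': node 2→3  emit P0@[3:5]
i=6 'b': node 3→5 (via fail)
i=7 'c': node 5→2 (via fail)
i=8 'c': node 2→3  emit P0@[6:8]
i=9 'b': node 3→5 (via fail)
i=10 'c': node 5→2 (via fail)
i=11 'c': node 2→3  emit P0@[9:11]
i=12 'b': node 3→5 (via fail)
i=13 'c': node 5→2 (via fail)
i=14 'c': node 2→3  emit P0@[12:14]
i=15 'a': node 3→0 (via fail)
i=16 'b': node 0→1
i=17 'c': node 1→2
i=18 'c': node 2→3  emit P0@[16:18]
i=19 'c': node 3→4 (via fail)
i=20 'b': node 4→5
i=21 'a': node 5→6  emit P1@[19:21]
i=22 'b': node 6→1 (via fail)
i=23 'b': node 1→1 (via fail)
i=24 'c': node 1→2
i=25 'b': node 2→5 (via fail)
i=26 'b': node 5→1 (via fail)
i=27 'c': node 1→2
i=28 'c': node 2→3  emit P0@[26:28]
i=29 'c': node 3→4 (via fail)
i=30 'b': node 4→5
i=31 'c': node 5→2 (via fail)
i=32 'c': node 2→3  emit P0@[30:32]
i=33 'b': node 3→5 (via fail)
i=34 'c': node 5→2 (via fail)
i=35 'a': node 2→0 (via fail)
i=36 'b': node 0→1
i=37 'b': node 1→1 (via fail)
i=38 'c': node 1→2
i=39 'b': node 2→5 (via fail)
i=40 'a': node 5→6  emit P1@[38:40]
i=41 'b': node 6→1 (via fail)
i=42 'c': node 1→2
i=43 'c': node 2→3  emit P0@[41:43]
i=44 'c': node 3→4 (via fail)
i=45 'b': node 4→5
i=46 'a': node 5→6  emit P1@[44:46]
i=47 'c': node 6→4 (via fail)
i=48 'c': node 4→4 (via fail)
i=49 'b': node 4→5
i=50 'a': node 5→6  emit P1@[48:50]

Matches: [[2,0],[5,0],[8,0],[11,0],[14,0],[18,0],[21,1],[28,0],[32,0],[40,1],[43,0],[46,1],[50,1]]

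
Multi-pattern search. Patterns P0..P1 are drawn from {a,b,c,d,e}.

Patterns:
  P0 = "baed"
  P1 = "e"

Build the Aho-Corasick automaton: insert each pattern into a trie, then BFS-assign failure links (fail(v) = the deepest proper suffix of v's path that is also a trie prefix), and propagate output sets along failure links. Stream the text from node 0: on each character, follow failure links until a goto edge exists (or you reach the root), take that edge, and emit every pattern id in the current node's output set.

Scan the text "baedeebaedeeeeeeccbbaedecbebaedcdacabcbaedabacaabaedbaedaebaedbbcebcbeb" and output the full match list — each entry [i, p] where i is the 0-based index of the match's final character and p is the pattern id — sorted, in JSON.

Build automaton:
Trie nodes:
  n0 'ε': b→1 e→5
  n1 'b': a→2
  n2 'ba': e→3
  n3 'bae': d→4
  n4 'baed': ·  [P0 ends]
  n5 'e': ·  [P1 ends]

BFS fail/out derivation:
  n1('b'): parent n0 fail=0; on 'b' 0 → fail=0;  out ∅∪∅=∅
  n5('e'): parent n0 fail=0; on 'e' 0 → fail=0;  out {1}∪∅={1}
  n2('ba'): parent n1 fail=0; on 'a' 0 → fail=0;  out ∅∪∅=∅
  n3('bae'): parent n2 fail=0; on 'e' 0 → fail=5;  out ∅∪{1}={1}
  n4('baed'): parent n3 fail=5; on 'd' 5→0 → fail=0;  out {0}∪∅={0}

Run:
[0] read 'b'  n0⇒n1
[1] read 'a'  n1⇒n2
[2] read 'e'  n2⇒n3  emit P1@[2:2]
[3] read 'd'  n3⇒n4  emit P0@[0:3]
[4] read 'e'  n4⇒n5 ·f  emit P1@[4:4]
[5] read 'e'  n5⇒n5 ·f  emit P1@[5:5]
[6] read 'b'  n5⇒n1 ·f
[7] read 'a'  n1⇒n2
[8] read 'e'  n2⇒n3  emit P1@[8:8]
[9] read 'd'  n3⇒n4  emit P0@[6:9]
[10] read 'e'  n4⇒n5 ·f  emit P1@[10:10]
[11] read 'e'  n5⇒n5 ·f  emit P1@[11:11]
[12] read 'e'  n5⇒n5 ·f  emit P1@[12:12]
[13] read 'e'  n5⇒n5 ·f  emit P1@[13:13]
[14] read 'e'  n5⇒n5 ·f  emit P1@[14:14]
[15] read 'e'  n5⇒n5 ·f  emit P1@[15:15]
[16] read 'c'  n5⇒n0 ·f
[17] read 'c'  n0⇒n0
[18] read 'b'  n0⇒n1
[19] read 'b'  n1⇒n1 ·f
[20] read 'a'  n1⇒n2
[21] read 'e'  n2⇒n3  emit P1@[21:21]
[22] read 'd'  n3⇒n4  emit P0@[19:22]
[23] read 'e'  n4⇒n5 ·f  emit P1@[23:23]
[24] read 'c'  n5⇒n0 ·f
[25] read 'b'  n0⇒n1
[26] read 'e'  n1⇒n5 ·f  emit P1@[26:26]
[27] read 'b'  n5⇒n1 ·f
[28] read 'a'  n1⇒n2
[29] read 'e'  n2⇒n3  emit P1@[29:29]
[30] read 'd'  n3⇒n4  emit P0@[27:30]
[31] read 'c'  n4⇒n0 ·f
[32] read 'd'  n0⇒n0
[33] read 'a'  n0⇒n0
[34] read 'c'  n0⇒n0
[35] read 'a'  n0⇒n0
[36] read 'b'  n0⇒n1
[37] read 'c'  n1⇒n0 ·f
[38] read 'b'  n0⇒n1
[39] read 'a'  n1⇒n2
[40] read 'e'  n2⇒n3  emit P1@[40:40]
[41] read 'd'  n3⇒n4  emit P0@[38:41]
[42] read 'a'  n4⇒n0 ·f
[43] read 'b'  n0⇒n1
[44] read 'a'  n1⇒n2
[45] read 'c'  n2⇒n0 ·f
[46] read 'a'  n0⇒n0
[47] read 'a'  n0⇒n0
[48] read 'b'  n0⇒n1
[49] read 'a'  n1⇒n2
[50] read 'e'  n2⇒n3  emit P1@[50:50]
[51] read 'd'  n3⇒n4  emit P0@[48:51]
[52] read 'b'  n4⇒n1 ·f
[53] read 'a'  n1⇒n2
[54] read 'e'  n2⇒n3  emit P1@[54:54]
[55] read 'd'  n3⇒n4  emit P0@[52:55]
[56] read 'a'  n4⇒n0 ·f
[57] read 'e'  n0⇒n5  emit P1@[57:57]
[58] read 'b'  n5⇒n1 ·f
[59] read 'a'  n1⇒n2
[60] read 'e'  n2⇒n3  emit P1@[60:60]
[61] read 'd'  n3⇒n4  emit P0@[58:61]
[62] read 'b'  n4⇒n1 ·f
[63] read 'b'  n1⇒n1 ·f
[64] read 'c'  n1⇒n0 ·f
[65] read 'e'  n0⇒n5  emit P1@[65:65]
[66] read 'b'  n5⇒n1 ·f
[67] read 'c'  n1⇒n0 ·f
[68] read 'b'  n0⇒n1
[69] read 'e'  n1⇒n5 ·f  emit P1@[69:69]
[70] read 'b'  n5⇒n1 ·f

All matches (sorted): [[2,1],[3,0],[4,1],[5,1],[8,1],[9,0],[10,1],[11,1],[12,1],[13,1],[14,1],[15,1],[21,1],[22,0],[23,1],[26,1],[29,1],[30,0],[40,1],[41,0],[50,1],[51,0],[54,1],[55,0],[57,1],[60,1],[61,0],[65,1],[69,1]]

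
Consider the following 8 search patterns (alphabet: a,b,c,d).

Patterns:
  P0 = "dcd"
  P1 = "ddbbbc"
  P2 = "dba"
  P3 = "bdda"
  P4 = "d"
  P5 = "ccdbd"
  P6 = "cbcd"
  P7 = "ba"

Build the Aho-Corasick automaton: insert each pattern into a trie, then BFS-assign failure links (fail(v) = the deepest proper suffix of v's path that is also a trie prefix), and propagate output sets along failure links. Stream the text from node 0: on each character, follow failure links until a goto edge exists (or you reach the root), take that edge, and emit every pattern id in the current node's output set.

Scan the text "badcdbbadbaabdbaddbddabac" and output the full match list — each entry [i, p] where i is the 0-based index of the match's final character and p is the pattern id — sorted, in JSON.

Construct AC machine:
Trie (insert patterns):
  n0 'ε': b→11 c→15 d→1
  n1 'd': b→9 c→2 d→4  [P4 ends]
  n2 'dc': d→3
  n3 'dcd': ·  [P0 ends]
  n4 'dd': b→5
  n5 'ddb': b→6
  n6 'ddbb': b→7
  n7 'ddbbb': c→8
  n8 'ddbbbc': ·  [P1 ends]
  n9 'db': a→10
  n10 'dba': ·  [P2 ends]
  n11 'b': a→23 d→12
  n12 'bd': d→13
  n13 'bdd': a→14
  n14 'bdda': ·  [P3 ends]
  n15 'c': b→20 c→16
  n16 'cc': d→17
  n17 'ccd': b→18
  n18 'ccdb': d→19
  n19 'ccdbd': ·  [P5 ends]
  n20 'cb': c→21
  n21 'cbc': d→22
  n22 'cbcd': ·  [P6 ends]
  n23 'ba': ·  [P7 ends]

BFS fail/out derivation:
  fail(1) 'd': from fail(0)=0 chase 'd': 0 ⇒ 0;  out={4}∪out(0)={4}
  fail(11) 'b': from fail(0)=0 chase 'b': 0 ⇒ 0;  out=∅∪out(0)=∅
  fail(15) 'c': from fail(0)=0 chase 'c': 0 ⇒ 0;  out=∅∪out(0)=∅
  fail(2) 'dc': from fail(1)=0 chase 'c': 0 ⇒ 15;  out=∅∪out(15)=∅
  fail(4) 'dd': from fail(1)=0 chase 'd': 0 ⇒ 1;  out=∅∪out(1)={4}
  fail(9) 'db': from fail(1)=0 chase 'b': 0 ⇒ 11;  out=∅∪out(11)=∅
  fail(12) 'bd': from fail(11)=0 chase 'd': 0 ⇒ 1;  out=∅∪out(1)={4}
  fail(16) 'cc': from fail(15)=0 chase 'c': 0 ⇒ 15;  out=∅∪out(15)=∅
  fail(20) 'cb': from fail(15)=0 chase 'b': 0 ⇒ 11;  out=∅∪out(11)=∅
  fail(23) 'ba': from fail(11)=0 chase 'a': 0 ⇒ 0;  out={7}∪out(0)={7}
  fail(3) 'dcd': from fail(2)=15 chase 'd': 15→0 ⇒ 1;  out={0}∪out(1)={0,4}
  fail(5) 'ddb': from fail(4)=1 chase 'b': 1 ⇒ 9;  out=∅∪out(9)=∅
  fail(10) 'dba': from fail(9)=11 chase 'a': 11 ⇒ 23;  out={2}∪out(23)={2,7}
  fail(13) 'bdd': from fail(12)=1 chase 'd': 1 ⇒ 4;  out=∅∪out(4)={4}
  fail(17) 'ccd': from fail(16)=15 chase 'd': 15→0 ⇒ 1;  out=∅∪out(1)={4}
  fail(21) 'cbc': from fail(20)=11 chase 'c': 11→0 ⇒ 15;  out=∅∪out(15)=∅
  fail(6) 'ddbb': from fail(5)=9 chase 'b': 9→11→0 ⇒ 11;  out=∅∪out(11)=∅
  fail(14) 'bdda': from fail(13)=4 chase 'a': 4→1→0 ⇒ 0;  out={3}∪out(0)={3}
  fail(18) 'ccdb': from fail(17)=1 chase 'b': 1 ⇒ 9;  out=∅∪out(9)=∅
  fail(22) 'cbcd': from fail(21)=15 chase 'd': 15→0 ⇒ 1;  out={6}∪out(1)={4,6}
  fail(7) 'ddbbb': from fail(6)=11 chase 'b': 11→0 ⇒ 11;  out=∅∪out(11)=∅
  fail(19) 'ccdbd': from fail(18)=9 chase 'd': 9→11 ⇒ 12;  out={5}∪out(12)={4,5}
  fail(8) 'ddbbbc': from fail(7)=11 chase 'c': 11→0 ⇒ 15;  out={1}∪out(15)={1}

Run:
pos 0 'b': at 11
pos 1 'a': at 23  → match P7@[0:1]
pos 2 'd': at 1 (via fail)  → match P4@[2:2]
pos 3 'c': at 2
pos 4 'd': at 3  → match P0@[2:4],P4@[4:4]
pos 5 'b': at 9 (via fail)
pos 6 'b': at 11 (via fail)
pos 7 'a': at 23  → match P7@[6:7]
pos 8 'd': at 1 (via fail)  → match P4@[8:8]
pos 9 'b': at 9
pos 10 'a': at 10  → match P2@[8:10],P7@[9:10]
pos 11 'a': at 0 (via fail)
pos 12 'b': at 11
pos 13 'd': at 12  → match P4@[13:13]
pos 14 'b': at 9 (via fail)
pos 15 'a': at 10  → match P2@[13:15],P7@[14:15]
pos 16 'd': at 1 (via fail)  → match P4@[16:16]
pos 17 'd': at 4  → match P4@[17:17]
pos 18 'b': at 5
pos 19 'd': at 12 (via fail)  → match P4@[19:19]
pos 20 'd': at 13  → match P4@[20:20]
pos 21 'a': at 14  → match P3@[18:21]
pos 22 'b': at 11 (via fail)
pos 23 'a': at 23  → match P7@[22:23]
pos 24 'c': at 15 (via fail)

Matches: [[1,7],[2,4],[4,0],[4,4],[7,7],[8,4],[10,2],[10,7],[13,4],[15,2],[15,7],[16,4],[17,4],[19,4],[20,4],[21,3],[23,7]]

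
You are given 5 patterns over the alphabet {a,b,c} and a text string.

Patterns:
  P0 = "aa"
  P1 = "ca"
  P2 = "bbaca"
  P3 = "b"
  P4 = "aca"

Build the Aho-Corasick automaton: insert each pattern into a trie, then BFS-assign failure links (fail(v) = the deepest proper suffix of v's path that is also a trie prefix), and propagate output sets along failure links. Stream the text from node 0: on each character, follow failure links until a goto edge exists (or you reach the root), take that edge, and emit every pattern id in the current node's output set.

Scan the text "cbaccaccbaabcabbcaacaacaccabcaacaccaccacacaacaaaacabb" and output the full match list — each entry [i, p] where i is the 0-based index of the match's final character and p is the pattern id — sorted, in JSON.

Build automaton:
Trie (insert patterns):
  0='ε' goto a→1 b→5 c→3
  1='a' goto a→2 c→10
  2='aa' goto ·  [P0 ends]
  3='c' goto a→4
  4='ca' goto ·  [P1 ends]
  5='b' goto b→6  [P3 ends]
  6='bb' goto a→7
  7='bba' goto c→8
  8='bbac' goto a→9
  9='bbaca' goto ·  [P2 ends]
  10='ac' goto a→11
  11='aca' goto ·  [P4 ends]

BFS fail/out derivation:
  n1('a'): parent n0 fail=0; on 'a' 0 → fail=0;  out ∅∪∅=∅
  n3('c'): parent n0 fail=0; on 'c' 0 → fail=0;  out ∅∪∅=∅
  n5('b'): parent n0 fail=0; on 'b' 0 → fail=0;  out {3}∪∅={3}
  n2('aa'): parent n1 fail=0; on 'a' 0 → fail=1;  out {0}∪∅={0}
  n4('ca'): parent n3 fail=0; on 'a' 0 → fail=1;  out {1}∪∅={1}
  n6('bb'): parent n5 fail=0; on 'b' 0 → fail=5;  out ∅∪{3}={3}
  n10('ac'): parent n1 fail=0; on 'c' 0 → fail=3;  out ∅∪∅=∅
  n7('bba'): parent n6 fail=5; on 'a' 5→0 → fail=1;  out ∅∪∅=∅
  n11('aca'): parent n10 fail=3; on 'a' 3 → fail=4;  out {4}∪{1}={1,4}
  n8('bbac'): parent n7 fail=1; on 'c' 1 → fail=10;  out ∅∪∅=∅
  n9('bbaca'): parent n8 fail=10; on 'a' 10 → fail=11;  out {2}∪{1,4}={1,2,4}

Text stream:
pos 0 'c': at 3
pos 1 'b': at 5 (via fail)  ** P3@[1:1]
pos 2 'a': at 1 (via fail)
pos 3 'c': at 10
pos 4 'c': at 3 (via fail)
pos 5 'a': at 4  ** P1@[4:5]
pos 6 'c': at 10 (via fail)
pos 7 'c': at 3 (via fail)
pos 8 'b': at 5 (via fail)  ** P3@[8:8]
pos 9 'a': at 1 (via fail)
pos 10 'a': at 2  ** P0@[9:10]
pos 11 'b': at 5 (via fail)  ** P3@[11:11]
pos 12 'c': at 3 (via fail)
pos 13 'a': at 4  ** P1@[12:13]
pos 14 'b': at 5 (via fail)  ** P3@[14:14]
pos 15 'b': at 6  ** P3@[15:15]
pos 16 'c': at 3 (via fail)
pos 17 'a': at 4  ** P1@[16:17]
pos 18 'a': at 2 (via fail)  ** P0@[17:18]
pos 19 'c': at 10 (via fail)
pos 20 'a': at 11  ** P1@[19:20],P4@[18:20]
pos 21 'a': at 2 (via fail)  ** P0@[20:21]
pos 22 'c': at 10 (via fail)
pos 23 'a': at 11  ** P1@[22:23],P4@[21:23]
pos 24 'c': at 10 (via fail)
pos 25 'c': at 3 (via fail)
pos 26 'a': at 4  ** P1@[25:26]
pos 27 'b': at 5 (via fail)  ** P3@[27:27]
pos 28 'c': at 3 (via fail)
pos 29 'a': at 4  ** P1@[28:29]
pos 30 'a': at 2 (via fail)  ** P0@[29:30]
pos 31 'c': at 10 (via fail)
pos 32 'a': at 11  ** P1@[31:32],P4@[30:32]
pos 33 'c': at 10 (via fail)
pos 34 'c': at 3 (via fail)
pos 35 'a': at 4  ** P1@[34:35]
pos 36 'c': at 10 (via fail)
pos 37 'c': at 3 (via fail)
pos 38 'a': at 4  ** P1@[37:38]
pos 39 'c': at 10 (via fail)
pos 40 'a': at 11  ** P1@[39:40],P4@[38:40]
pos 41 'c': at 10 (via fail)
pos 42 'a': at 11  ** P1@[41:42],P4@[40:42]
pos 43 'a': at 2 (via fail)  ** P0@[42:43]
pos 44 'c': at 10 (via fail)
pos 45 'a': at 11  ** P1@[44:45],P4@[43:45]
pos 46 'a': at 2 (via fail)  ** P0@[45:46]
pos 47 'a': at 2 (via fail)  ** P0@[46:47]
pos 48 'a': at 2 (via fail)  ** P0@[47:48]
pos 49 'c': at 10 (via fail)
pos 50 'a': at 11  ** P1@[49:50],P4@[48:50]
pos 51 'b': at 5 (via fail)  ** P3@[51:51]
pos 52 'b': at 6  ** P3@[52:52]

Matches: [[1,3],[5,1],[8,3],[10,0],[11,3],[13,1],[14,3],[15,3],[17,1],[18,0],[20,1],[20,4],[21,0],[23,1],[23,4],[26,1],[27,3],[29,1],[30,0],[32,1],[32,4],[35,1],[38,1],[40,1],[40,4],[42,1],[42,4],[43,0],[45,1],[45,4],[46,0],[47,0],[48,0],[50,1],[50,4],[51,3],[52,3]]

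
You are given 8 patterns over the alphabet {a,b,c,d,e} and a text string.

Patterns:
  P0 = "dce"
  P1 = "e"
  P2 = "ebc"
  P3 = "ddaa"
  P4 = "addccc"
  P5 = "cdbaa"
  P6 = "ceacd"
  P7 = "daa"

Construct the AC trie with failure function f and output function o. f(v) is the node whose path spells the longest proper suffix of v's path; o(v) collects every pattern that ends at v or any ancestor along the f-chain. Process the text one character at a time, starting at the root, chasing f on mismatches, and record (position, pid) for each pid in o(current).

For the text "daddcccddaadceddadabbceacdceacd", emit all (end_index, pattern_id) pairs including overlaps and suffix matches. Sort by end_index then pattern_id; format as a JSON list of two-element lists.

Build automaton:
Trie nodes:
  0='ε' goto a→10 c→16 d→1 e→4
  1='d' goto a→25 c→2 d→7
  2='dc' goto e→3
  3='dce' goto ·  ←P0
  4='e' goto b→5  ←P1
  5='eb' goto c→6
  6='ebc' goto ·  ←P2
  7='dd' goto a→8
  8='dda' goto a→9
  9='ddaa' goto ·  ←P3
  10='a' goto d→11
  11='ad' goto d→12
  12='add' goto c→13
  13='addc' goto c→14
  14='addcc' goto c→15
  15='addccc' goto ·  ←P4
  16='c' goto d→17 e→21
  17='cd' goto b→18
  18='cdb' goto a→19
  19='cdba' goto a→20
  20='cdbaa' goto ·  ←P5
  21='ce' goto a→22
  22='cea' goto c→23
  23='ceac' goto d→24
  24='ceacd' goto ·  ←P6
  25='da' goto a→26
  26='daa' goto ·  ←P7

Failure links (BFS by depth):
  fail(1) 'd': from fail(0)=0 chase 'd': 0 ⇒ 0;  out=∅∪out(0)=∅
  fail(4) 'e': from fail(0)=0 chase 'e': 0 ⇒ 0;  out={1}∪out(0)={1}
  fail(10) 'a': from fail(0)=0 chase 'a': 0 ⇒ 0;  out=∅∪out(0)=∅
  fail(16) 'c': from fail(0)=0 chase 'c': 0 ⇒ 0;  out=∅∪out(0)=∅
  fail(2) 'dc': from fail(1)=0 chase 'c': 0 ⇒ 16;  out=∅∪out(16)=∅
  fail(5) 'eb': from fail(4)=0 chase 'b': 0 ⇒ 0;  out=∅∪out(0)=∅
  fail(7) 'dd': from fail(1)=0 chase 'd': 0 ⇒ 1;  out=∅∪out(1)=∅
  fail(11) 'ad': from fail(10)=0 chase 'd': 0 ⇒ 1;  out=∅∪out(1)=∅
  fail(17) 'cd': from fail(16)=0 chase 'd': 0 ⇒ 1;  out=∅∪out(1)=∅
  fail(21) 'ce': from fail(16)=0 chase 'e': 0 ⇒ 4;  out=∅∪out(4)={1}
  fail(25) 'da': from fail(1)=0 chase 'a': 0 ⇒ 10;  out=∅∪out(10)=∅
  fail(3) 'dce': from fail(2)=16 chase 'e': 16 ⇒ 21;  out={0}∪out(21)={0,1}
  fail(6) 'ebc': from fail(5)=0 chase 'c': 0 ⇒ 16;  out={2}∪out(16)={2}
  fail(8) 'dda': from fail(7)=1 chase 'a': 1 ⇒ 25;  out=∅∪out(25)=∅
  fail(12) 'add': from fail(11)=1 chase 'd': 1 ⇒ 7;  out=∅∪out(7)=∅
  fail(18) 'cdb': from fail(17)=1 chase 'b': 1→0 ⇒ 0;  out=∅∪out(0)=∅
  fail(22) 'cea': from fail(21)=4 chase 'a': 4→0 ⇒ 10;  out=∅∪out(10)=∅
  fail(26) 'daa': from fail(25)=10 chase 'a': 10→0 ⇒ 10;  out={7}∪out(10)={7}
  fail(9) 'ddaa': from fail(8)=25 chase 'a': 25 ⇒ 26;  out={3}∪out(26)={3,7}
  fail(13) 'addc': from fail(12)=7 chase 'c': 7→1 ⇒ 2;  out=∅∪out(2)=∅
  fail(19) 'cdba': from fail(18)=0 chase 'a': 0 ⇒ 10;  out=∅∪out(10)=∅
  fail(23) 'ceac': from fail(22)=10 chase 'c': 10→0 ⇒ 16;  out=∅∪out(16)=∅
  fail(14) 'addcc': from fail(13)=2 chase 'c': 2→16→0 ⇒ 16;  out=∅∪out(16)=∅
  fail(20) 'cdbaa': from fail(19)=10 chase 'a': 10→0 ⇒ 10;  out={5}∪out(10)={5}
  fail(24) 'ceacd': from fail(23)=16 chase 'd': 16 ⇒ 17;  out={6}∪out(17)={6}
  fail(15) 'addccc': from fail(14)=16 chase 'c': 16→0 ⇒ 16;  out={4}∪out(16)={4}

Scan:
[0] read 'd'  n0⇒n1
[1] read 'a'  n1⇒n25
[2] read 'd'  n25⇒n11 (via fail)
[3] read 'd'  n11⇒n12
[4] read 'c'  n12⇒n13
[5] read 'c'  n13⇒n14
[6] read 'c'  n14⇒n15  → match P4@[1:6]
[7] read 'd'  n15⇒n17 (via fail)
[8] read 'd'  n17⇒n7 (via fail)
[9] read 'a'  n7⇒n8
[10] read 'a'  n8⇒n9  → match P3@[7:10],P7@[8:10]
[11] read 'd'  n9⇒n11 (via fail)
[12] read 'c'  n11⇒n2 (via fail)
[13] read 'e'  n2⇒n3  → match P0@[11:13],P1@[13:13]
[14] read 'd'  n3⇒n1 (via fail)
[15] read 'd'  n1⇒n7
[16] read 'a'  n7⇒n8
[17] read 'd'  n8⇒n11 (via fail)
[18] read 'a'  n11⇒n25 (via fail)
[19] read 'b'  n25⇒n0 (via fail)
[20] read 'b'  n0⇒n0
[21] read 'c'  n0⇒n16
[22] read 'e'  n16⇒n21  → match P1@[22:22]
[23] read 'a'  n21⇒n22
[24] read 'c'  n22⇒n23
[25] read 'd'  n23⇒n24  → match P6@[21:25]
[26] read 'c'  n24⇒n2 (via fail)
[27] read 'e'  n2⇒n3  → match P0@[25:27],P1@[27:27]
[28] read 'a'  n3⇒n22 (via fail)
[29] read 'c'  n22⇒n23
[30] read 'd'  n23⇒n24  → match P6@[26:30]

All matches (sorted): [[6,4],[10,3],[10,7],[13,0],[13,1],[22,1],[25,6],[27,0],[27,1],[30,6]]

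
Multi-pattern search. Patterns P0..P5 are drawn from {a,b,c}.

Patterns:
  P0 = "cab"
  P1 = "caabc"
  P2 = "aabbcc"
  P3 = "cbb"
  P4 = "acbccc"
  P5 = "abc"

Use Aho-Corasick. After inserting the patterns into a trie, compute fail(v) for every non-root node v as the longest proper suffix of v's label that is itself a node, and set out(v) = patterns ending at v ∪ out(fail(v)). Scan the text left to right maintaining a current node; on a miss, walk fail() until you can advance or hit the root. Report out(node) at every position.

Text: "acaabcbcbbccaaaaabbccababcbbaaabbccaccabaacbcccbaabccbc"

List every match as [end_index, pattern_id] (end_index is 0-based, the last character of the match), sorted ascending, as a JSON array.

Construct AC machine:
Trie (insert patterns):
  0='ε' goto a→7 c→1
  1='c' goto a→2 b→13
  2='ca' goto a→4 b→3
  3='cab' goto ·  ←P0
  4='caa' goto b→5
  5='caab' goto c→6
  6='caabc' goto ·  ←P1
  7='a' goto a→8 b→20 c→15
  8='aa' goto b→9
  9='aab' goto b→10
  10='aabb' goto c→11
  11='aabbc' goto c→12
  12='aabbcc' goto ·  ←P2
  13='cb' goto b→14
  14='cbb' goto ·  ←P3
  15='ac' goto b→16
  16='acb' goto c→17
  17='acbc' goto c→18
  18='acbcc' goto c→19
  19='acbccc' goto ·  ←P4
  20='ab' goto c→21
  21='abc' goto ·  ←P5

Failure links (BFS by depth):
  n1('c'): parent n0 fail=0; on 'c' 0 → fail=0;  out ∅∪∅=∅
  n7('a'): parent n0 fail=0; on 'a' 0 → fail=0;  out ∅∪∅=∅
  n2('ca'): parent n1 fail=0; on 'a' 0 → fail=7;  out ∅∪∅=∅
  n8('aa'): parent n7 fail=0; on 'a' 0 → fail=7;  out ∅∪∅=∅
  n13('cb'): parent n1 fail=0; on 'b' 0 → fail=0;  out ∅∪∅=∅
  n15('ac'): parent n7 fail=0; on 'c' 0 → fail=1;  out ∅∪∅=∅
  n20('ab'): parent n7 fail=0; on 'b' 0 → fail=0;  out ∅∪∅=∅
  n3('cab'): parent n2 fail=7; on 'b' 7 → fail=20;  out {0}∪∅={0}
  n4('caa'): parent n2 fail=7; on 'a' 7 → fail=8;  out ∅∪∅=∅
  n9('aab'): parent n8 fail=7; on 'b' 7 → fail=20;  out ∅∪∅=∅
  n14('cbb'): parent n13 fail=0; on 'b' 0 → fail=0;  out {3}∪∅={3}
  n16('acb'): parent n15 fail=1; on 'b' 1 → fail=13;  out ∅∪∅=∅
  n21('abc'): parent n20 fail=0; on 'c' 0 → fail=1;  out {5}∪∅={5}
  n5('caab'): parent n4 fail=8; on 'b' 8 → fail=9;  out ∅∪∅=∅
  n10('aabb'): parent n9 fail=20; on 'b' 20→0 → fail=0;  out ∅∪∅=∅
  n17('acbc'): parent n16 fail=13; on 'c' 13→0 → fail=1;  out ∅∪∅=∅
  n6('caabc'): parent n5 fail=9; on 'c' 9→20 → fail=21;  out {1}∪{5}={1,5}
  n11('aabbc'): parent n10 fail=0; on 'c' 0 → fail=1;  out ∅∪∅=∅
  n18('acbcc'): parent n17 fail=1; on 'c' 1→0 → fail=1;  out ∅∪∅=∅
  n12('aabbcc'): parent n11 fail=1; on 'c' 1→0 → fail=1;  out {2}∪∅={2}
  n19('acbccc'): parent n18 fail=1; on 'c' 1→0 → fail=1;  out {4}∪∅={4}

Text stream:
i=0 'a': node 0→7
i=1 'c': node 7→15
i=2 'a': node 15→2 (via fail)
i=3 'a': node 2→4
i=4 'b': node 4→5
i=5 'c': node 5→6  ** P1@[1:5],P5@[3:5]
i=6 'b': node 6→13 (via fail)
i=7 'c': node 13→1 (via fail)
i=8 'b': node 1→13
i=9 'b': node 13→14  ** P3@[7:9]
i=10 'c': node 14→1 (via fail)
i=11 'c': node 1→1 (via fail)
i=12 'a': node 1→2
i=13 'a': node 2→4
i=14 'a': node 4→8 (via fail)
i=15 'a': node 8→8 (via fail)
i=16 'a': node 8→8 (via fail)
i=17 'b': node 8→9
i=18 'b': node 9→10
i=19 'c': node 10→11
i=20 'c': node 11→12  ** P2@[15:20]
i=21 'a': node 12→2 (via fail)
i=22 'b': node 2→3  ** P0@[20:22]
i=23 'a': node 3→7 (via fail)
i=24 'b': node 7→20
i=25 'c': node 20→21  ** P5@[23:25]
i=26 'b': node 21→13 (via fail)
i=27 'b': node 13→14  ** P3@[25:27]
i=28 'a': node 14→7 (via fail)
i=29 'a': node 7→8
i=30 'a': node 8→8 (via fail)
i=31 'b': node 8→9
i=32 'b': node 9→10
i=33 'c': node 10→11
i=34 'c': node 11→12  ** P2@[29:34]
i=35 'a': node 12→2 (via fail)
i=36 'c': node 2→15 (via fail)
i=37 'c': node 15→1 (via fail)
i=38 'a': node 1→2
i=39 'b': node 2→3  ** P0@[37:39]
i=40 'a': node 3→7 (via fail)
i=41 'a': node 7→8
i=42 'c': node 8→15 (via fail)
i=43 'b': node 15→16
i=44 'c': node 16→17
i=45 'c': node 17→18
i=46 'c': node 18→19  ** P4@[41:46]
i=47 'b': node 19→13 (via fail)
i=48 'a': node 13→7 (via fail)
i=49 'a': node 7→8
i=50 'b': node 8→9
i=51 'c': node 9→21 (via fail)  ** P5@[49:51]
i=52 'c': node 21→1 (via fail)
i=53 'b': node 1→13
i=54 'c': node 13→1 (via fail)

All matches (sorted): [[5,1],[5,5],[9,3],[20,2],[22,0],[25,5],[27,3],[34,2],[39,0],[46,4],[51,5]]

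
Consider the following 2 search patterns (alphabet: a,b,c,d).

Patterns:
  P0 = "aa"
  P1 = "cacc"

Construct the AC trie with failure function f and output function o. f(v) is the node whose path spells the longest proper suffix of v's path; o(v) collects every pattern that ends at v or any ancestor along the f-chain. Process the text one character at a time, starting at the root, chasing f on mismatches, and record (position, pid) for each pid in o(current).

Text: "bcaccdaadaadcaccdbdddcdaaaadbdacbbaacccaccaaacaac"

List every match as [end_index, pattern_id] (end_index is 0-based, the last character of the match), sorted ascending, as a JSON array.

Build:
Trie nodes:
  0='ε' goto a→1 c→3
  1='a' goto a→2
  2='aa' goto ·  [P0 ends]
  3='c' goto a→4
  4='ca' goto c→5
  5='cac' goto c→6
  6='cacc' goto ·  [P1 ends]

Failure links (BFS by depth):
  fail(1) 'a': from fail(0)=0 chase 'a': 0 ⇒ 0;  out=∅∪out(0)=∅
  fail(3) 'c': from fail(0)=0 chase 'c': 0 ⇒ 0;  out=∅∪out(0)=∅
  fail(2) 'aa': from fail(1)=0 chase 'a': 0 ⇒ 1;  out={0}∪out(1)={0}
  fail(4) 'ca': from fail(3)=0 chase 'a': 0 ⇒ 1;  out=∅∪out(1)=∅
  fail(5) 'cac': from fail(4)=1 chase 'c': 1→0 ⇒ 3;  out=∅∪out(3)=∅
  fail(6) 'cacc': from fail(5)=3 chase 'c': 3→0 ⇒ 3;  out={1}∪out(3)={1}

Run:
pos 0 'b': at 0
pos 1 'c': at 3
pos 2 'a': at 4
pos 3 'c': at 5
pos 4 'c': at 6  ** P1@[1:4]
pos 5 'd': at 0 (fail-walked)
pos 6 'a': at 1
pos 7 'a': at 2  ** P0@[6:7]
pos 8 'd': at 0 (fail-walked)
pos 9 'a': at 1
pos 10 'a': at 2  ** P0@[9:10]
pos 11 'd': at 0 (fail-walked)
pos 12 'c': at 3
pos 13 'a': at 4
pos 14 'c': at 5
pos 15 'c': at 6  ** P1@[12:15]
pos 16 'd': at 0 (fail-walked)
pos 17 'b': at 0
pos 18 'd': at 0
pos 19 'd': at 0
pos 20 'd': at 0
pos 21 'c': at 3
pos 22 'd': at 0 (fail-walked)
pos 23 'a': at 1
pos 24 'a': at 2  ** P0@[23:24]
pos 25 'a': at 2 (fail-walked)  ** P0@[24:25]
pos 26 'a': at 2 (fail-walked)  ** P0@[25:26]
pos 27 'd': at 0 (fail-walked)
pos 28 'b': at 0
pos 29 'd': at 0
pos 30 'a': at 1
pos 31 'c': at 3 (fail-walked)
pos 32 'b': at 0 (fail-walked)
pos 33 'b': at 0
pos 34 'a': at 1
pos 35 'a': at 2  ** P0@[34:35]
pos 36 'c': at 3 (fail-walked)
pos 37 'c': at 3 (fail-walked)
pos 38 'c': at 3 (fail-walked)
pos 39 'a': at 4
pos 40 'c': at 5
pos 41 'c': at 6  ** P1@[38:41]
pos 42 'a': at 4 (fail-walked)
pos 43 'a': at 2 (fail-walked)  ** P0@[42:43]
pos 44 'a': at 2 (fail-walked)  ** P0@[43:44]
pos 45 'c': at 3 (fail-walked)
pos 46 'a': at 4
pos 47 'a': at 2 (fail-walked)  ** P0@[46:47]
pos 48 'c': at 3 (fail-walked)

Matches: [[4,1],[7,0],[10,0],[15,1],[24,0],[25,0],[26,0],[35,0],[41,1],[43,0],[44,0],[47,0]]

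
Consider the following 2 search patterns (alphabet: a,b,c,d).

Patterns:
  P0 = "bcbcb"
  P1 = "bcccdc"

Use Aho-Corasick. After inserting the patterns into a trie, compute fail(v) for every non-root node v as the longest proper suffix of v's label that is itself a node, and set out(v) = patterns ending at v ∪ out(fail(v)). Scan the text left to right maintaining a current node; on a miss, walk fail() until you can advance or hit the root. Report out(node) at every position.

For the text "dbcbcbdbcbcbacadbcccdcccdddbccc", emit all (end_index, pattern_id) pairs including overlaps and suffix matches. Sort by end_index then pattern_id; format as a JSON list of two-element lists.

Build:
Trie (insert patterns):
  n0 'ε': b→1
  n1 'b': c→2
  n2 'bc': b→3 c→6
  n3 'bcb': c→4
  n4 'bcbc': b→5
  n5 'bcbcb': ·  [P0 ends]
  n6 'bcc': c→7
  n7 'bccc': d→8
  n8 'bcccd': c→9
  n9 'bcccdc': ·  [P1 ends]

BFS fail/out derivation:
  n1('b'): parent n0 fail=0; on 'b' 0 → fail=0;  out ∅∪∅=∅
  n2('bc'): parent n1 fail=0; on 'c' 0 → fail=0;  out ∅∪∅=∅
  n3('bcb'): parent n2 fail=0; on 'b' 0 → fail=1;  out ∅∪∅=∅
  n6('bcc'): parent n2 fail=0; on 'c' 0 → fail=0;  out ∅∪∅=∅
  n4('bcbc'): parent n3 fail=1; on 'c' 1 → fail=2;  out ∅∪∅=∅
  n7('bccc'): parent n6 fail=0; on 'c' 0 → fail=0;  out ∅∪∅=∅
  n5('bcbcb'): parent n4 fail=2; on 'b' 2 → fail=3;  out {0}∪∅={0}
  n8('bcccd'): parent n7 fail=0; on 'd' 0 → fail=0;  out ∅∪∅=∅
  n9('bcccdc'): parent n8 fail=0; on 'c' 0 → fail=0;  out {1}∪∅={1}

Run:
i=0 'd': node 0→0
i=1 'b': node 0→1
i=2 'c': node 1→2
i=3 'b': node 2→3
i=4 'c': node 3→4
i=5 'b': node 4→5  → match P0@[1:5]
i=6 'd': node 5→0 (fail-walked)
i=7 'b': node 0→1
i=8 'c': node 1→2
i=9 'b': node 2→3
i=10 'c': node 3→4
i=11 'b': node 4→5  → match P0@[7:11]
i=12 'a': node 5→0 (fail-walked)
i=13 'c': node 0→0
i=14 'a': node 0→0
i=15 'd': node 0→0
i=16 'b': node 0→1
i=17 'c': node 1→2
i=18 'c': node 2→6
i=19 'c': node 6→7
i=20 'd': node 7→8
i=21 'c': node 8→9  → match P1@[16:21]
i=22 'c': node 9→0 (fail-walked)
i=23 'c': node 0→0
i=24 'd': node 0→0
i=25 'd': node 0→0
i=26 'd': node 0→0
i=27 'b': node 0→1
i=28 'c': node 1→2
i=29 'c': node 2→6
i=30 'c': node 6→7

Result: [[5,0],[11,0],[21,1]]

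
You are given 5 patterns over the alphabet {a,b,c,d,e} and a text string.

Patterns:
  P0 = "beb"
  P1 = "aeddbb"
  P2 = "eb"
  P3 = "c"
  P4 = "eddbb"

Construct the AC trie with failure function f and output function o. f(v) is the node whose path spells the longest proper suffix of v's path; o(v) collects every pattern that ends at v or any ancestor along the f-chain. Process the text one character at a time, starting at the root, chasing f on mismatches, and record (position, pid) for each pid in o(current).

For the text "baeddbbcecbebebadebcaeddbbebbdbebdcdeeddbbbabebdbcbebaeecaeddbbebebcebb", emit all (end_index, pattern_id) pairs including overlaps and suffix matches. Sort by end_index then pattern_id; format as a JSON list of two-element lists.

Build automaton:
Trie (insert patterns):
  n0 'ε': a→4 b→1 c→12 e→10
  n1 'b': e→2
  n2 'be': b→3
  n3 'beb': ·  ←P0
  n4 'a': e→5
  n5 'ae': d→6
  n6 'aed': d→7
  n7 'aedd': b→8
  n8 'aeddb': b→9
  n9 'aeddbb': ·  ←P1
  n10 'e': b→11 d→13
  n11 'eb': ·  ←P2
  n12 'c': ·  ←P3
  n13 'ed': d→14
  n14 'edd': b→15
  n15 'eddb': b→16
  n16 'eddbb': ·  ←P4

Failure links (BFS by depth):
  fail(1) 'b': from fail(0)=0 chase 'b': 0 ⇒ 0;  out=∅∪out(0)=∅
  fail(4) 'a': from fail(0)=0 chase 'a': 0 ⇒ 0;  out=∅∪out(0)=∅
  fail(10) 'e': from fail(0)=0 chase 'e': 0 ⇒ 0;  out=∅∪out(0)=∅
  fail(12) 'c': from fail(0)=0 chase 'c': 0 ⇒ 0;  out={3}∪out(0)={3}
  fail(2) 'be': from fail(1)=0 chase 'e': 0 ⇒ 10;  out=∅∪out(10)=∅
  fail(5) 'ae': from fail(4)=0 chase 'e': 0 ⇒ 10;  out=∅∪out(10)=∅
  fail(11) 'eb': from fail(10)=0 chase 'b': 0 ⇒ 1;  out={2}∪out(1)={2}
  fail(13) 'ed': from fail(10)=0 chase 'd': 0 ⇒ 0;  out=∅∪out(0)=∅
  fail(3) 'beb': from fail(2)=10 chase 'b': 10 ⇒ 11;  out={0}∪out(11)={0,2}
  fail(6) 'aed': from fail(5)=10 chase 'd': 10 ⇒ 13;  out=∅∪out(13)=∅
  fail(14) 'edd': from fail(13)=0 chase 'd': 0 ⇒ 0;  out=∅∪out(0)=∅
  fail(7) 'aedd': from fail(6)=13 chase 'd': 13 ⇒ 14;  out=∅∪out(14)=∅
  fail(15) 'eddb': from fail(14)=0 chase 'b': 0 ⇒ 1;  out=∅∪out(1)=∅
  fail(8) 'aeddb': from fail(7)=14 chase 'b': 14 ⇒ 15;  out=∅∪out(15)=∅
  fail(16) 'eddbb': from fail(15)=1 chase 'b': 1→0 ⇒ 1;  out={4}∪out(1)={4}
  fail(9) 'aeddbb': from fail(8)=15 chase 'b': 15 ⇒ 16;  out={1}∪out(16)={1,4}

Scan:
[0] read 'b'  n0⇒n1
[1] read 'a'  n1⇒n4 (fail-walked)
[2] read 'e'  n4⇒n5
[3] read 'd'  n5⇒n6
[4] read 'd'  n6⇒n7
[5] read 'b'  n7⇒n8
[6] read 'b'  n8⇒n9  emit P1@[1:6],P4@[2:6]
[7] read 'c'  n9⇒n12 (fail-walked)  emit P3@[7:7]
[8] read 'e'  n12⇒n10 (fail-walked)
[9] read 'c'  n10⇒n12 (fail-walked)  emit P3@[9:9]
[10] read 'b'  n12⇒n1 (fail-walked)
[11] read 'e'  n1⇒n2
[12] read 'b'  n2⇒n3  emit P0@[10:12],P2@[11:12]
[13] read 'e'  n3⇒n2 (fail-walked)
[14] read 'b'  n2⇒n3  emit P0@[12:14],P2@[13:14]
[15] read 'a'  n3⇒n4 (fail-walked)
[16] read 'd'  n4⇒n0 (fail-walked)
[17] read 'e'  n0⇒n10
[18] read 'b'  n10⇒n11  emit P2@[17:18]
[19] read 'c'  n11⇒n12 (fail-walked)  emit P3@[19:19]
[20] read 'a'  n12⇒n4 (fail-walked)
[21] read 'e'  n4⇒n5
[22] read 'd'  n5⇒n6
[23] read 'd'  n6⇒n7
[24] read 'b'  n7⇒n8
[25] read 'b'  n8⇒n9  emit P1@[20:25],P4@[21:25]
[26] read 'e'  n9⇒n2 (fail-walked)
[27] read 'b'  n2⇒n3  emit P0@[25:27],P2@[26:27]
[28] read 'b'  n3⇒n1 (fail-walked)
[29] read 'd'  n1⇒n0 (fail-walked)
[30] read 'b'  n0⇒n1
[31] read 'e'  n1⇒n2
[32] read 'b'  n2⇒n3  emit P0@[30:32],P2@[31:32]
[33] read 'd'  n3⇒n0 (fail-walked)
[34] read 'c'  n0⇒n12  emit P3@[34:34]
[35] read 'd'  n12⇒n0 (fail-walked)
[36] read 'e'  n0⇒n10
[37] read 'e'  n10⇒n10 (fail-walked)
[38] read 'd'  n10⇒n13
[39] read 'd'  n13⇒n14
[40] read 'b'  n14⇒n15
[41] read 'b'  n15⇒n16  emit P4@[37:41]
[42] read 'b'  n16⇒n1 (fail-walked)
[43] read 'a'  n1⇒n4 (fail-walked)
[44] read 'b'  n4⇒n1 (fail-walked)
[45] read 'e'  n1⇒n2
[46] read 'b'  n2⇒n3  emit P0@[44:46],P2@[45:46]
[47] read 'd'  n3⇒n0 (fail-walked)
[48] read 'b'  n0⇒n1
[49] read 'c'  n1⇒n12 (fail-walked)  emit P3@[49:49]
[50] read 'b'  n12⇒n1 (fail-walked)
[51] read 'e'  n1⇒n2
[52] read 'b'  n2⇒n3  emit P0@[50:52],P2@[51:52]
[53] read 'a'  n3⇒n4 (fail-walked)
[54] read 'e'  n4⇒n5
[55] read 'e'  n5⇒n10 (fail-walked)
[56] read 'c'  n10⇒n12 (fail-walked)  emit P3@[56:56]
[57] read 'a'  n12⇒n4 (fail-walked)
[58] read 'e'  n4⇒n5
[59] read 'd'  n5⇒n6
[60] read 'd'  n6⇒n7
[61] read 'b'  n7⇒n8
[62] read 'b'  n8⇒n9  emit P1@[57:62],P4@[58:62]
[63] read 'e'  n9⇒n2 (fail-walked)
[64] read 'b'  n2⇒n3  emit P0@[62:64],P2@[63:64]
[65] read 'e'  n3⇒n2 (fail-walked)
[66] read 'b'  n2⇒n3  emit P0@[64:66],P2@[65:66]
[67] read 'c'  n3⇒n12 (fail-walked)  emit P3@[67:67]
[68] read 'e'  n12⇒n10 (fail-walked)
[69] read 'b'  n10⇒n11  emit P2@[68:69]
[70] read 'b'  n11⇒n1 (fail-walked)

All matches (sorted): [[6,1],[6,4],[7,3],[9,3],[12,0],[12,2],[14,0],[14,2],[18,2],[19,3],[25,1],[25,4],[27,0],[27,2],[32,0],[32,2],[34,3],[41,4],[46,0],[46,2],[49,3],[52,0],[52,2],[56,3],[62,1],[62,4],[64,0],[64,2],[66,0],[66,2],[67,3],[69,2]]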